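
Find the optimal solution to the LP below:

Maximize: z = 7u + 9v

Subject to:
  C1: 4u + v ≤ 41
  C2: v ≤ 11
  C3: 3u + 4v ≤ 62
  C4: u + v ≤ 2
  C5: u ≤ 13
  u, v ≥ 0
Each vertex is the intersection of two constraint boundaries that also satisfies all remaining constraints:
  u = 0 and v = 0 → (0, 0)
  u + v = 2 and v = 0 → (2, 0)
  u + v = 2 and u = 0 → (0, 2)

Evaluating z = 7u + 9v at each vertex:
  (0, 0): z = 0
  (2, 0): z = 14
  (0, 2): z = 18

The maximum is at (0, 2) with z = 18.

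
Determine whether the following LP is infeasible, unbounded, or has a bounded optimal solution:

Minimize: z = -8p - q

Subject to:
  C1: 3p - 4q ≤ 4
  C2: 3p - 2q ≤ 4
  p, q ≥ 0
Feasible point: (0, 0) satisfies every constraint, so the LP is feasible.
Direction d = (0, 1): for each constraint row a, a·d ≤ 0 —
  (3)(0) + (-4)(1) = -4 ≤ 0
  (3)(0) + (-2)(1) = -2 ≤ 0
and d ≥ 0, so (0, 0) + t·d stays feasible for every t ≥ 0. Along this ray z = -8p - q changes by -1 per unit t, so z → −∞.

Unbounded: there is a feasible ray along which z → −∞.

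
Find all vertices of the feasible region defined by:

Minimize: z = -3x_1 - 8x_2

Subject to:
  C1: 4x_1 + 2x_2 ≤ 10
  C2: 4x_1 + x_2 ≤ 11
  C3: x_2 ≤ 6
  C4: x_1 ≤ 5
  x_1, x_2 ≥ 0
Each vertex is the intersection of two constraint boundaries that also satisfies all remaining constraints:
  x_1 = 0 and x_2 = 0 → (0, 0)
  4x_1 + 2x_2 = 10 and x_2 = 0 → (2.5, 0)
  4x_1 + 2x_2 = 10 and x_1 = 0 → (0, 5)

Vertices: (0, 0), (2.5, 0), (0, 5)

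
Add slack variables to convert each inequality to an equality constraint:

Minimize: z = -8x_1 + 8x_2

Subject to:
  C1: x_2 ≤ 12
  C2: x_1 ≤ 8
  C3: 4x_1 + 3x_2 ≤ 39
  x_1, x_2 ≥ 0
min z = -8x_1 + 8x_2

s.t.
  x_2 + s1 = 12
  x_1 + s2 = 8
  4x_1 + 3x_2 + s3 = 39
  x_1, x_2, s1, s2, s3 ≥ 0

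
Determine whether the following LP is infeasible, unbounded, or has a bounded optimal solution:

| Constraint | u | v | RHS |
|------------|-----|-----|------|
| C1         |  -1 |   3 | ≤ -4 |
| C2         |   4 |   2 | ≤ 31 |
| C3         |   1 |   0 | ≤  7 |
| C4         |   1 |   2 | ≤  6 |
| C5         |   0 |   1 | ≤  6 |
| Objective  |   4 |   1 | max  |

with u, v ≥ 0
The point (6, 0) satisfies every constraint, so the LP is feasible; the constraints give u ≤ 7 and v ≤ 6, which with u, v ≥ 0 keep the feasible region inside a bounded box. A feasible, bounded LP attains a finite optimum at a vertex.

The LP has an optimal solution: (6, 0) with z = 24.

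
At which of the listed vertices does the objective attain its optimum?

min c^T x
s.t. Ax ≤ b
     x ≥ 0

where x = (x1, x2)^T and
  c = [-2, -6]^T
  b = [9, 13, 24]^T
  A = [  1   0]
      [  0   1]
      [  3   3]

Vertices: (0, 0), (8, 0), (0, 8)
(0, 8) with z = -48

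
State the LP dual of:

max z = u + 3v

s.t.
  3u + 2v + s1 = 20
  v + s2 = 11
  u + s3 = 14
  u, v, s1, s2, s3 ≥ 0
Minimize: z = 20y1 + 11y2 + 14y3

Subject to:
  C1: -3y1 - y3 ≤ -1
  C2: -2y1 - y2 ≤ -3
  y1, y2, y3 ≥ 0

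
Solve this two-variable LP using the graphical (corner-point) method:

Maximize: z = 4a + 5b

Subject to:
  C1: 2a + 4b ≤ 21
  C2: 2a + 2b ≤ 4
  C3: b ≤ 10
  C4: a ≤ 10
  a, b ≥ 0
a = 0, b = 2, z = 10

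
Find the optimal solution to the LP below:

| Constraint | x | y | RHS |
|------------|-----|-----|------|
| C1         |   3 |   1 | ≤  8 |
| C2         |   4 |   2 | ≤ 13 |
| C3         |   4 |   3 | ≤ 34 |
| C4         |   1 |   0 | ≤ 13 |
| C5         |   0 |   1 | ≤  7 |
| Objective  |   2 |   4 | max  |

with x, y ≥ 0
x = 0, y = 6.5, z = 26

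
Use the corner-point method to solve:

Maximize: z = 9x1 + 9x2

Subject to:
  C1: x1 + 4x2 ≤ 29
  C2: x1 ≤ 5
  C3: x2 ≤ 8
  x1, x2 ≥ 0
x1 = 5, x2 = 6, z = 99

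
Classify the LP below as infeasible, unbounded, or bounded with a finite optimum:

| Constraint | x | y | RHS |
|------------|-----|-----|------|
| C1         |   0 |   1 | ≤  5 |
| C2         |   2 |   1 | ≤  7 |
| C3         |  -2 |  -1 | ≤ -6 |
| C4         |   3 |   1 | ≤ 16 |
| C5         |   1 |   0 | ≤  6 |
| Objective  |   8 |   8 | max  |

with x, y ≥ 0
The point (1, 5) satisfies every constraint, so the LP is feasible; the constraints give x ≤ 6 and y ≤ 5, which with x, y ≥ 0 keep the feasible region inside a bounded box. A feasible, bounded LP attains a finite optimum at a vertex.

Evaluating z = 8x + 8y at each vertex:
  (3, 0): z = 24
  (3.5, 0): z = 28
  (1, 5): z = 48
  (0.5, 5): z = 44

Feasible with finite optimum z* = 48 at (1, 5).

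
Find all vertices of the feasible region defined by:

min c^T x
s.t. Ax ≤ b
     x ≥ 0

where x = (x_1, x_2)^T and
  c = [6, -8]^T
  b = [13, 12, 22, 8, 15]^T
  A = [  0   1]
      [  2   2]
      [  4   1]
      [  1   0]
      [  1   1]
Each vertex is the intersection of two constraint boundaries that also satisfies all remaining constraints:
  x_1 = 0 and x_2 = 0 → (0, 0)
  4x_1 + x_2 = 22 and x_2 = 0 → (5.5, 0)
  2x_1 + 2x_2 = 12 and 4x_1 + x_2 = 22 → (5.333, 0.6667)
  2x_1 + 2x_2 = 12 and x_1 = 0 → (0, 6)

Vertices: (0, 0), (5.5, 0), (5.333, 0.6667), (0, 6)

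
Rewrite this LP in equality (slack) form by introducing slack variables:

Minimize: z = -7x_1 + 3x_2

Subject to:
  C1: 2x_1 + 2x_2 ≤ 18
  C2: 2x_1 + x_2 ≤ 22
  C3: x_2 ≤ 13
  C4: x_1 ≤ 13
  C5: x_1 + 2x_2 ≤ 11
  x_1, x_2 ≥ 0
min z = -7x_1 + 3x_2

s.t.
  2x_1 + 2x_2 + s1 = 18
  2x_1 + x_2 + s2 = 22
  x_2 + s3 = 13
  x_1 + s4 = 13
  x_1 + 2x_2 + s5 = 11
  x_1, x_2, s1, s2, s3, s4, s5 ≥ 0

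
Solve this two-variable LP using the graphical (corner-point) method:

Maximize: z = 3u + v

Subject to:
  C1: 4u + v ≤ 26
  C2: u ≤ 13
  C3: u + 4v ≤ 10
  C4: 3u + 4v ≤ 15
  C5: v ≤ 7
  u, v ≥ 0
Each vertex is the intersection of two constraint boundaries that also satisfies all remaining constraints:
  u = 0 and v = 0 → (0, 0)
  3u + 4v = 15 and v = 0 → (5, 0)
  u + 4v = 10 and 3u + 4v = 15 → (2.5, 1.875)
  u + 4v = 10 and u = 0 → (0, 2.5)

Evaluating z = 3u + v at each vertex:
  (0, 0): z = 0
  (5, 0): z = 15
  (2.5, 1.875): z = 9.375
  (0, 2.5): z = 2.5

The maximum is at (5, 0) with z = 15.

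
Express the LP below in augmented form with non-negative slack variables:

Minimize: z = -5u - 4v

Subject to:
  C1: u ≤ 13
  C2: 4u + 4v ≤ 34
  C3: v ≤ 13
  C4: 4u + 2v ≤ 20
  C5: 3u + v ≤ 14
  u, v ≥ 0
min z = -5u - 4v

s.t.
  u + s1 = 13
  4u + 4v + s2 = 34
  v + s3 = 13
  4u + 2v + s4 = 20
  3u + v + s5 = 14
  u, v, s1, s2, s3, s4, s5 ≥ 0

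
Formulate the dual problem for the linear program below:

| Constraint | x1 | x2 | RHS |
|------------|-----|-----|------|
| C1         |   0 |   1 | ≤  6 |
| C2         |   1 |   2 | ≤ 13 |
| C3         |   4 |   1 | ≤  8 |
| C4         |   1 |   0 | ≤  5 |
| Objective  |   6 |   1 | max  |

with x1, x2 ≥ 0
Minimize: z = 6y1 + 13y2 + 8y3 + 5y4

Subject to:
  C1: -y2 - 4y3 - y4 ≤ -6
  C2: -y1 - 2y2 - y3 ≤ -1
  y1, y2, y3, y4 ≥ 0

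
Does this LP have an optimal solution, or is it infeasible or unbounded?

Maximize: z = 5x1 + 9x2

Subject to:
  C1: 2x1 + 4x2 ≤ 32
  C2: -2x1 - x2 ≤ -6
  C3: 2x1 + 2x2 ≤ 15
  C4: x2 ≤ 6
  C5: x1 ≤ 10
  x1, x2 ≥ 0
The point (1.5, 6) satisfies every constraint, so the LP is feasible; the constraints give x1 ≤ 10 and x2 ≤ 6, which with x1, x2 ≥ 0 keep the feasible region inside a bounded box. A feasible, bounded LP attains a finite optimum at a vertex.

Evaluating z = 5x1 + 9x2 at each vertex:
  (3, 0): z = 15
  (7.5, 0): z = 37.5
  (1.5, 6): z = 61.5
  (0, 6): z = 54

The LP has an optimal solution: (1.5, 6) with z = 61.5.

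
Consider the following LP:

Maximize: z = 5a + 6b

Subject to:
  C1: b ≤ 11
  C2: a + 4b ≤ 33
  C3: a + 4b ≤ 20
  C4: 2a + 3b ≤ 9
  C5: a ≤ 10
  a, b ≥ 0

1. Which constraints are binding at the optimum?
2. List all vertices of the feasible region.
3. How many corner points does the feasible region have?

1. C4, b ≥ 0
2. (0, 0), (4.5, 0), (0, 3)
3. 3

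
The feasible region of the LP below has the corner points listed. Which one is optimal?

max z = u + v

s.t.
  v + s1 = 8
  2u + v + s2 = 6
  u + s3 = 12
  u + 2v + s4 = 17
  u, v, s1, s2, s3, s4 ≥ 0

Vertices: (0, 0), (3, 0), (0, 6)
Evaluating z = u + v at each vertex:
  (0, 0): z = 0
  (3, 0): z = 3
  (0, 6): z = 6

The largest value is z = 6, attained at (0, 6).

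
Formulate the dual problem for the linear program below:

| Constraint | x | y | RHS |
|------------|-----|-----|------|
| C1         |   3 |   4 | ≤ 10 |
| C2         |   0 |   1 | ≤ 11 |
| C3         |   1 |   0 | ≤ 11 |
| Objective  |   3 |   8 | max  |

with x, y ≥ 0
Minimize: z = 10y1 + 11y2 + 11y3

Subject to:
  C1: -3y1 - y3 ≤ -3
  C2: -4y1 - y2 ≤ -8
  y1, y2, y3 ≥ 0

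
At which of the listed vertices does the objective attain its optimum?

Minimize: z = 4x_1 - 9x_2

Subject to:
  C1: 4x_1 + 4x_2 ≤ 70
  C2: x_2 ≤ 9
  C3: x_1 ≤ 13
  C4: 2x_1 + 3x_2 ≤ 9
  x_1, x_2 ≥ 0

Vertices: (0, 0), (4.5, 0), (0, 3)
(0, 3) with z = -27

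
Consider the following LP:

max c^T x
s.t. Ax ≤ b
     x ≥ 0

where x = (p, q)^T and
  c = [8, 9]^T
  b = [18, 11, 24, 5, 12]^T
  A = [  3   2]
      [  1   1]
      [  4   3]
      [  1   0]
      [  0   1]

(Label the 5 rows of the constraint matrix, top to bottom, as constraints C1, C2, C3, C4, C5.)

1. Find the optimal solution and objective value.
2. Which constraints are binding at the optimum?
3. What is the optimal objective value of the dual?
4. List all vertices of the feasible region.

1. p = 0, q = 8, z = 72
2. C3, p ≥ 0
3. 72 (by strong duality, equal to the primal optimum)
4. (0, 0), (5, 0), (5, 1.333), (0, 8)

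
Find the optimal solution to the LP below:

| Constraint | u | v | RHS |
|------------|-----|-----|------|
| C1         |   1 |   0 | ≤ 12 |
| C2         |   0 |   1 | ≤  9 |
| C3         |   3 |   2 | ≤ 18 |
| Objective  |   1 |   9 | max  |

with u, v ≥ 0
Each vertex is the intersection of two constraint boundaries that also satisfies all remaining constraints:
  u = 0 and v = 0 → (0, 0)
  3u + 2v = 18 and v = 0 → (6, 0)
  v = 9 and 3u + 2v = 18 → (0, 9)

Evaluating z = u + 9v at each vertex:
  (0, 0): z = 0
  (6, 0): z = 6
  (0, 9): z = 81

The maximum is at (0, 9) with z = 81.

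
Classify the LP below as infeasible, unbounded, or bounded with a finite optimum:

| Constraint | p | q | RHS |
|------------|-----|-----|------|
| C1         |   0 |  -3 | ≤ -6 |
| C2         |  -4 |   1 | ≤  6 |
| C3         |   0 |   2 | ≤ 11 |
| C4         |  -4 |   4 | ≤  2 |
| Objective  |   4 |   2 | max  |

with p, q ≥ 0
Feasible point: (2, 2) satisfies every constraint, so the LP is feasible.
Direction d = (1, 0): for each constraint row a, a·d ≤ 0 —
  (0)(1) + (-3)(0) = 0 ≤ 0
  (-4)(1) + (1)(0) = -4 ≤ 0
  (0)(1) + (2)(0) = 0 ≤ 0
  (-4)(1) + (4)(0) = -4 ≤ 0
and d ≥ 0, so (2, 2) + t·d stays feasible for every t ≥ 0. Along this ray z = 4p + 2q changes by 4 per unit t, so z → +∞.

Unbounded: there is a feasible ray along which z → +∞.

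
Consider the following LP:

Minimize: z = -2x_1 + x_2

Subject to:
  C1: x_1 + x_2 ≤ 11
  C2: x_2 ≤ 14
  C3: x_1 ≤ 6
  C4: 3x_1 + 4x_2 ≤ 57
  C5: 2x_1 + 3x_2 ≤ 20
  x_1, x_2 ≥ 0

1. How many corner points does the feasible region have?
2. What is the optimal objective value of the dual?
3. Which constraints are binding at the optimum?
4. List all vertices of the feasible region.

1. 4
2. -12 (by strong duality, equal to the primal optimum)
3. C3, x_2 ≥ 0
4. (0, 0), (6, 0), (6, 2.667), (0, 6.667)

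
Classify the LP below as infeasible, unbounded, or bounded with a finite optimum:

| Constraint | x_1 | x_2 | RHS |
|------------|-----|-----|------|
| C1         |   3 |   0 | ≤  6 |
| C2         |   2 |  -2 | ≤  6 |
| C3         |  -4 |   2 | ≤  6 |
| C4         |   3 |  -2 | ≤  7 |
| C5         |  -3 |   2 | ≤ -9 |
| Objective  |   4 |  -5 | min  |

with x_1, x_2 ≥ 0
C4 requires 3x_1 - 2x_2 ≤ 7, while C5 (-3x_1 + 2x_2 ≤ -9) is equivalent to 3x_1 - 2x_2 ≥ 9. Together they would need 9 ≤ 3x_1 - 2x_2 ≤ 7, which is impossible since 9 > 7. No point satisfies all constraints.

Infeasible: no point satisfies all constraints simultaneously.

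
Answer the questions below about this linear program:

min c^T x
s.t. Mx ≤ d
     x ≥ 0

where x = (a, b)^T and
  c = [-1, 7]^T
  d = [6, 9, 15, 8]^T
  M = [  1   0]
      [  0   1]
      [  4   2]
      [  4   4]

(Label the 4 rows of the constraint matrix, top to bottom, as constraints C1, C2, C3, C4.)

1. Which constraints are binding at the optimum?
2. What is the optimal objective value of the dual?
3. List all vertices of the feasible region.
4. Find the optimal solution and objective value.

1. C4, b ≥ 0
2. -2 (by strong duality, equal to the primal optimum)
3. (0, 0), (2, 0), (0, 2)
4. a = 2, b = 0, z = -2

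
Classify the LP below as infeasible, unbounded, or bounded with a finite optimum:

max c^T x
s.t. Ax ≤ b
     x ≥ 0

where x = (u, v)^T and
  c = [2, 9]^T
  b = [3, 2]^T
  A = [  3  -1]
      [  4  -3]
Feasible point: (0, 0) satisfies every constraint, so the LP is feasible.
Direction d = (0, 1): for each constraint row a, a·d ≤ 0 —
  (3)(0) + (-1)(1) = -1 ≤ 0
  (4)(0) + (-3)(1) = -3 ≤ 0
and d ≥ 0, so (0, 0) + t·d stays feasible for every t ≥ 0. Along this ray z = 2u + 9v changes by 9 per unit t, so z → +∞.

The LP is unbounded; z can be made arbitrarily large.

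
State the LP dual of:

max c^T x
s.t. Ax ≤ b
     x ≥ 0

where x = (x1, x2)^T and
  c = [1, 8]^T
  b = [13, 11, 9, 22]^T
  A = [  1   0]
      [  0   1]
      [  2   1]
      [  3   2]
Minimize: z = 13y1 + 11y2 + 9y3 + 22y4

Subject to:
  C1: -y1 - 2y3 - 3y4 ≤ -1
  C2: -y2 - y3 - 2y4 ≤ -8
  y1, y2, y3, y4 ≥ 0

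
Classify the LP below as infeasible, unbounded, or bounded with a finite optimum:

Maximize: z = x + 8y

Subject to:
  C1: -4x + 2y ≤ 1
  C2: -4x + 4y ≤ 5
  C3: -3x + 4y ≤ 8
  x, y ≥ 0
Feasible point: (0, 0) satisfies every constraint, so the LP is feasible.
Direction d = (1, 0): for each constraint row a, a·d ≤ 0 —
  (-4)(1) + (2)(0) = -4 ≤ 0
  (-4)(1) + (4)(0) = -4 ≤ 0
  (-3)(1) + (4)(0) = -3 ≤ 0
and d ≥ 0, so (0, 0) + t·d stays feasible for every t ≥ 0. Along this ray z = x + 8y changes by 1 per unit t, so z → +∞.

The LP is unbounded; z can be made arbitrarily large.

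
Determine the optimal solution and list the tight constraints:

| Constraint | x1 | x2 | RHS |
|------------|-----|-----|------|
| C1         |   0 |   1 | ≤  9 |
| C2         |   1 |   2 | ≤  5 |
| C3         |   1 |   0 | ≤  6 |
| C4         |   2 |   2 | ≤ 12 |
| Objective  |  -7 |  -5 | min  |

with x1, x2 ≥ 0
Optimal: x1 = 5, x2 = 0
Slack at optimum:
  C1: slack = 9
  C2: slack = 0 (binding)
  C3: slack = 1
  C4: slack = 2
  x1 ≥ 0: x1 = 5
  x2 ≥ 0: x2 = 0 (binding)
Binding constraints: C2, x2 ≥ 0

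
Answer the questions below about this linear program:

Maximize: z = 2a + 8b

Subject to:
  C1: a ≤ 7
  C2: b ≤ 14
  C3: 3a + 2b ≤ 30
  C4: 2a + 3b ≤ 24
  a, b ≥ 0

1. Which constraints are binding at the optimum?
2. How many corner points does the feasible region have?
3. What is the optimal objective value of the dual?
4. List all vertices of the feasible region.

1. C4, a ≥ 0
2. 4
3. 64 (by strong duality, equal to the primal optimum)
4. (0, 0), (7, 0), (7, 3.333), (0, 8)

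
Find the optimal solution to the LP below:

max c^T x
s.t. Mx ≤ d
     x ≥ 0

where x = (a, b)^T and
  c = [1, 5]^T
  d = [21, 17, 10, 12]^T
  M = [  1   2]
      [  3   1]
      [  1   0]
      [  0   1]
a = 0, b = 10.5, z = 52.5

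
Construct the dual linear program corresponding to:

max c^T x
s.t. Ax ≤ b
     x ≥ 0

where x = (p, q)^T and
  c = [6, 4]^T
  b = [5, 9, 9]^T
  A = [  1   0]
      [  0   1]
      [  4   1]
Minimize: z = 5y1 + 9y2 + 9y3

Subject to:
  C1: -y1 - 4y3 ≤ -6
  C2: -y2 - y3 ≤ -4
  y1, y2, y3 ≥ 0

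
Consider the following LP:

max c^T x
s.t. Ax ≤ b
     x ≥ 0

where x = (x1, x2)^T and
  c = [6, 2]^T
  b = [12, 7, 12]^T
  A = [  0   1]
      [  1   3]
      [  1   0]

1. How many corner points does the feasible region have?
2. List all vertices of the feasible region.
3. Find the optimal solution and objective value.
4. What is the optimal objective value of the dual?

1. 3
2. (0, 0), (7, 0), (0, 2.333)
3. x1 = 7, x2 = 0, z = 42
4. 42 (by strong duality, equal to the primal optimum)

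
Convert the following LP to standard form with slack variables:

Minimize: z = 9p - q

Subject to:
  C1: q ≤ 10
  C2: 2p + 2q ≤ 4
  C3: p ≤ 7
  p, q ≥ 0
min z = 9p - q

s.t.
  q + s1 = 10
  2p + 2q + s2 = 4
  p + s3 = 7
  p, q, s1, s2, s3 ≥ 0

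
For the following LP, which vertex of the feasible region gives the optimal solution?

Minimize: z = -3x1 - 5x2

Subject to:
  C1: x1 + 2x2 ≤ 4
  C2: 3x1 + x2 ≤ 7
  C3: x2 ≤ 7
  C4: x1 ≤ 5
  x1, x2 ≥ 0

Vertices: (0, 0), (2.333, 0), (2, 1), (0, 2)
Evaluating z = -3x1 - 5x2 at each vertex:
  (0, 0): z = 0
  (2.333, 0): z = -7
  (2, 1): z = -11
  (0, 2): z = -10

The smallest value is z = -11, attained at (2, 1).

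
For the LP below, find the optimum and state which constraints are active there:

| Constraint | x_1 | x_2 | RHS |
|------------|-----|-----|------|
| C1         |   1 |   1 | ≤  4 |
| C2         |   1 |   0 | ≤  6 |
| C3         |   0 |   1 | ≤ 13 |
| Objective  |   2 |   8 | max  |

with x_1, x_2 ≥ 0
Optimal: x_1 = 0, x_2 = 4
Slack at optimum:
  C1: slack = 0 (binding)
  C2: slack = 6
  C3: slack = 9
  x_1 ≥ 0: x_1 = 0 (binding)
  x_2 ≥ 0: x_2 = 4
Binding constraints: C1, x_1 ≥ 0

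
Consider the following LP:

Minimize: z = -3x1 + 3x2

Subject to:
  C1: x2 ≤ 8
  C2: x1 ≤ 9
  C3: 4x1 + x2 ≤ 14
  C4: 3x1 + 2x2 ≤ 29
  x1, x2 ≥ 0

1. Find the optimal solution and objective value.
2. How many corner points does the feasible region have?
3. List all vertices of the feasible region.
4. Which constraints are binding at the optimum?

1. x1 = 3.5, x2 = 0, z = -10.5
2. 4
3. (0, 0), (3.5, 0), (1.5, 8), (0, 8)
4. C3, x2 ≥ 0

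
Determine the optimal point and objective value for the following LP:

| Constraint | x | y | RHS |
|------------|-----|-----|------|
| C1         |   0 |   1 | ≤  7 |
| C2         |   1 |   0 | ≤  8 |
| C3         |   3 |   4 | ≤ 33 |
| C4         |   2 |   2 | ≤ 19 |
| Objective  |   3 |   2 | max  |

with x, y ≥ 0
x = 8, y = 1.5, z = 27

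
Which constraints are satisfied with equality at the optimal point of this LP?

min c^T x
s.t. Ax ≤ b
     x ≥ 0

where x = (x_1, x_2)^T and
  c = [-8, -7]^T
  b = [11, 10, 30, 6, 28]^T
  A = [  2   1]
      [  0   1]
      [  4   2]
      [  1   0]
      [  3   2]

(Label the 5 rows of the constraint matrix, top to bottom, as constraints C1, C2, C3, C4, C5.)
Optimal: x_1 = 0.5, x_2 = 10
Binding: C1, C2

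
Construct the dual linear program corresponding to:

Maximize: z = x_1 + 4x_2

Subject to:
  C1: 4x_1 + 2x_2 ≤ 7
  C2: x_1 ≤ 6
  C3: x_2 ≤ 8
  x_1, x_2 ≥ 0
Minimize: z = 7y1 + 6y2 + 8y3

Subject to:
  C1: -4y1 - y2 ≤ -1
  C2: -2y1 - y3 ≤ -4
  y1, y2, y3 ≥ 0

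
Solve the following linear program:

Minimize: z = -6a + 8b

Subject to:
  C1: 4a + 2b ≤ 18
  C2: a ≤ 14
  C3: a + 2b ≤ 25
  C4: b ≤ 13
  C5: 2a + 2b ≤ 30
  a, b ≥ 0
Each vertex is the intersection of two constraint boundaries that also satisfies all remaining constraints:
  a = 0 and b = 0 → (0, 0)
  4a + 2b = 18 and b = 0 → (4.5, 0)
  4a + 2b = 18 and a = 0 → (0, 9)

Evaluating z = -6a + 8b at each vertex:
  (0, 0): z = 0
  (4.5, 0): z = -27
  (0, 9): z = 72

The minimum is at (4.5, 0) with z = -27.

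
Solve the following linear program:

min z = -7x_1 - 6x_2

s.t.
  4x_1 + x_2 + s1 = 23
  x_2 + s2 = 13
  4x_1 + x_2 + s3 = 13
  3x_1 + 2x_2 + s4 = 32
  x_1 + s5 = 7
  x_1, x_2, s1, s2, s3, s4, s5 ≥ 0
Each vertex is the intersection of two constraint boundaries that also satisfies all remaining constraints:
  x_1 = 0 and x_2 = 0 → (0, 0)
  4x_1 + x_2 = 13 and x_2 = 0 → (3.25, 0)
  x_2 = 13 and 4x_1 + x_2 = 13 → (0, 13)

Evaluating z = -7x_1 - 6x_2 at each vertex:
  (0, 0): z = 0
  (3.25, 0): z = -22.75
  (0, 13): z = -78

The minimum is at (0, 13) with z = -78.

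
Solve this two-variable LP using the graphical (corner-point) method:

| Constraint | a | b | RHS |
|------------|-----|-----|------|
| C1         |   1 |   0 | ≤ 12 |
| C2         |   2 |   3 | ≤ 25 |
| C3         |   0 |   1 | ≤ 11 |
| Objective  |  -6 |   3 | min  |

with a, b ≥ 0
Each vertex is the intersection of two constraint boundaries that also satisfies all remaining constraints:
  a = 0 and b = 0 → (0, 0)
  a = 12 and b = 0 → (12, 0)
  a = 12 and 2a + 3b = 25 → (12, 0.3333)
  2a + 3b = 25 and a = 0 → (0, 8.333)

Evaluating z = -6a + 3b at each vertex:
  (0, 0): z = 0
  (12, 0): z = -72
  (12, 0.3333): z = -71
  (0, 8.333): z = 25

The minimum is at (12, 0) with z = -72.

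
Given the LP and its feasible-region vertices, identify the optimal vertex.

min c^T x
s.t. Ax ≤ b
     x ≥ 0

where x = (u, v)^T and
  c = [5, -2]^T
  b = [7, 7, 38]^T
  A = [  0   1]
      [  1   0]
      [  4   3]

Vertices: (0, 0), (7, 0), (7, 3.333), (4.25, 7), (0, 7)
Evaluating z = 5u - 2v at each vertex:
  (0, 0): z = 0
  (7, 0): z = 35
  (7, 3.333): z = 28.33
  (4.25, 7): z = 7.25
  (0, 7): z = -14

The smallest value is z = -14, attained at (0, 7).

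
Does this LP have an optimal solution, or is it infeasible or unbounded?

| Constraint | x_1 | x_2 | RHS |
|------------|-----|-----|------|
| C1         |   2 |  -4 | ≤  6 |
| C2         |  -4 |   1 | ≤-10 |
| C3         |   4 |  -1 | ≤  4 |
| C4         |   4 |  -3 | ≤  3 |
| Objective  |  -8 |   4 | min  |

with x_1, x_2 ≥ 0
C3 requires 4x_1 - x_2 ≤ 4, while C2 (-4x_1 + x_2 ≤ -10) is equivalent to 4x_1 - x_2 ≥ 10. Together they would need 10 ≤ 4x_1 - x_2 ≤ 4, which is impossible since 10 > 4. No point satisfies all constraints.

Infeasible: no point satisfies all constraints simultaneously.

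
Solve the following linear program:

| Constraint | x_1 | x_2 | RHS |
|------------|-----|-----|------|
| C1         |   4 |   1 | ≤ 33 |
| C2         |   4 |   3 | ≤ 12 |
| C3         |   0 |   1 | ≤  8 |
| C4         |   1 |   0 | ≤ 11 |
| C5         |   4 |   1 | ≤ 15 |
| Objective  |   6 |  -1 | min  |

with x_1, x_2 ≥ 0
x_1 = 0, x_2 = 4, z = -4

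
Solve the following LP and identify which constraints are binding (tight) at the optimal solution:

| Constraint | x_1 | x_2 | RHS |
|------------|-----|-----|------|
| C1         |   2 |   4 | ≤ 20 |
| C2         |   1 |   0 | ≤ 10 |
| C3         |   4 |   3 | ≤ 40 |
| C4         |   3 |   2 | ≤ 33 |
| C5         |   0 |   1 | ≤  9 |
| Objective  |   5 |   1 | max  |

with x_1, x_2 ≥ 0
Optimal: x_1 = 10, x_2 = 0
Slack at optimum:
  C1: slack = 0 (binding)
  C2: slack = 0 (binding)
  C3: slack = 0 (binding)
  C4: slack = 3
  C5: slack = 9
  x_1 ≥ 0: x_1 = 10
  x_2 ≥ 0: x_2 = 0 (binding)
Binding constraints: C1, C2, C3, x_2 ≥ 0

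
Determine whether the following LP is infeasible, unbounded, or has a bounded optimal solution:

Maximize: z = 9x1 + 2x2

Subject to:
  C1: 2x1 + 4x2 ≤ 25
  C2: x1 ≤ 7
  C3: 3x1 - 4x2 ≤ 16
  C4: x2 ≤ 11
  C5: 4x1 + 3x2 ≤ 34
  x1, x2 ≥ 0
The point (7, 2) satisfies every constraint, so the LP is feasible; the constraints give x1 ≤ 7 and x2 ≤ 11, which with x1, x2 ≥ 0 keep the feasible region inside a bounded box. A feasible, bounded LP attains a finite optimum at a vertex.

Feasible with finite optimum z* = 67 at (7, 2).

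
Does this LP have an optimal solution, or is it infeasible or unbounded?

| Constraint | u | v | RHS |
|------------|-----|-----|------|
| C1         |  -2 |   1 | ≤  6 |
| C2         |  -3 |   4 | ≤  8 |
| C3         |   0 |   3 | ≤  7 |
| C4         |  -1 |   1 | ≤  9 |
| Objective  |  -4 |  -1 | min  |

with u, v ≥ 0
Feasible point: (0, 0) satisfies every constraint, so the LP is feasible.
Direction d = (1, 0): for each constraint row a, a·d ≤ 0 —
  (-2)(1) + (1)(0) = -2 ≤ 0
  (-3)(1) + (4)(0) = -3 ≤ 0
  (0)(1) + (3)(0) = 0 ≤ 0
  (-1)(1) + (1)(0) = -1 ≤ 0
and d ≥ 0, so (0, 0) + t·d stays feasible for every t ≥ 0. Along this ray z = -4u - v changes by -4 per unit t, so z → −∞.

The LP is unbounded; z can be made arbitrarily small.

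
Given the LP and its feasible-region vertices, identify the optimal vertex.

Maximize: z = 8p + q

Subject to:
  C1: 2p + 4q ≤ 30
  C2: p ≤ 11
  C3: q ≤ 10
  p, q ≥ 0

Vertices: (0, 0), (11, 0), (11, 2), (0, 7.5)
(11, 2) with z = 90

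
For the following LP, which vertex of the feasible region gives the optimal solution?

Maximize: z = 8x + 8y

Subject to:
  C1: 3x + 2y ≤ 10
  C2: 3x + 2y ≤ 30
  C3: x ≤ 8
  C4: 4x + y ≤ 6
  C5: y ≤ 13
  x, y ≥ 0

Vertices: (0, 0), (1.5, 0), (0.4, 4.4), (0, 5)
Evaluating z = 8x + 8y at each vertex:
  (0, 0): z = 0
  (1.5, 0): z = 12
  (0.4, 4.4): z = 38.4
  (0, 5): z = 40

The largest value is z = 40, attained at (0, 5).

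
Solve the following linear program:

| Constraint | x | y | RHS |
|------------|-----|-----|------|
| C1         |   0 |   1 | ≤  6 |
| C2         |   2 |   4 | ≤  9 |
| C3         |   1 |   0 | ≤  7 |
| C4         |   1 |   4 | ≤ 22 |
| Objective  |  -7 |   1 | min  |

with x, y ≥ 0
Each vertex is the intersection of two constraint boundaries that also satisfies all remaining constraints:
  x = 0 and y = 0 → (0, 0)
  2x + 4y = 9 and y = 0 → (4.5, 0)
  2x + 4y = 9 and x = 0 → (0, 2.25)

Evaluating z = -7x + y at each vertex:
  (0, 0): z = 0
  (4.5, 0): z = -31.5
  (0, 2.25): z = 2.25

The minimum is at (4.5, 0) with z = -31.5.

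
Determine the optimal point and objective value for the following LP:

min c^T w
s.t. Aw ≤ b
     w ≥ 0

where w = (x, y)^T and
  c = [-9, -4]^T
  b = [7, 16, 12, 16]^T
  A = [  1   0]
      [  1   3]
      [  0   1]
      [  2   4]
Each vertex is the intersection of two constraint boundaries that also satisfies all remaining constraints:
  x = 0 and y = 0 → (0, 0)
  x = 7 and y = 0 → (7, 0)
  x = 7 and 2x + 4y = 16 → (7, 0.5)
  2x + 4y = 16 and x = 0 → (0, 4)

Evaluating z = -9x - 4y at each vertex:
  (0, 0): z = 0
  (7, 0): z = -63
  (7, 0.5): z = -65
  (0, 4): z = -16

The minimum is at (7, 0.5) with z = -65.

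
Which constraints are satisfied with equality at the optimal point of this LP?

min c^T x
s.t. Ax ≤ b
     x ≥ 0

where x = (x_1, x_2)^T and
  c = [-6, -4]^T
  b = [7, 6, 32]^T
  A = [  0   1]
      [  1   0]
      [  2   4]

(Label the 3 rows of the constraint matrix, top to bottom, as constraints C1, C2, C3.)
Optimal: x_1 = 6, x_2 = 5
Slack at optimum:
  C1: slack = 2
  C2: slack = 0 (binding)
  C3: slack = 0 (binding)
  x_1 ≥ 0: x_1 = 6
  x_2 ≥ 0: x_2 = 5
Binding constraints: C2, C3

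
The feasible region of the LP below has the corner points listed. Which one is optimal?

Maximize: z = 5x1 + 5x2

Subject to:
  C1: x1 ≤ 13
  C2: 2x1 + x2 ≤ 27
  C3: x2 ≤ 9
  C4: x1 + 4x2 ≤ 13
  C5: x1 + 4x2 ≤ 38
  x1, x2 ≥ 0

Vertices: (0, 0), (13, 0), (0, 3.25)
(13, 0) with z = 65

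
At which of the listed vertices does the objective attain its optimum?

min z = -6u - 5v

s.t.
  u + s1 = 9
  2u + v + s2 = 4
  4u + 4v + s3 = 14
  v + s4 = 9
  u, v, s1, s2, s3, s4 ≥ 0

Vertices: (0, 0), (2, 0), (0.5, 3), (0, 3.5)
(0.5, 3) with z = -18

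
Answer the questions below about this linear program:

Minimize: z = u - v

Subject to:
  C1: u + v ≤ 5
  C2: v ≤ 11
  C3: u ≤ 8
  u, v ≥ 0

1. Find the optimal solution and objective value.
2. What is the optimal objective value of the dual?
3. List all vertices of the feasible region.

1. u = 0, v = 5, z = -5
2. -5 (by strong duality, equal to the primal optimum)
3. (0, 0), (5, 0), (0, 5)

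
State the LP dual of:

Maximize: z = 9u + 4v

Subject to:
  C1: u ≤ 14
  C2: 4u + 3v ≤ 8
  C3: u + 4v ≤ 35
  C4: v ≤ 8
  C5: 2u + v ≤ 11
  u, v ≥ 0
Minimize: z = 14y1 + 8y2 + 35y3 + 8y4 + 11y5

Subject to:
  C1: -y1 - 4y2 - y3 - 2y5 ≤ -9
  C2: -3y2 - 4y3 - y4 - y5 ≤ -4
  y1, y2, y3, y4, y5 ≥ 0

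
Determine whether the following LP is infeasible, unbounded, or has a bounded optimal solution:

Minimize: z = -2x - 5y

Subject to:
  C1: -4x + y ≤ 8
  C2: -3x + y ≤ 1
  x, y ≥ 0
Feasible point: (0, 0) satisfies every constraint, so the LP is feasible.
Direction d = (1, 0): for each constraint row a, a·d ≤ 0 —
  (-4)(1) + (1)(0) = -4 ≤ 0
  (-3)(1) + (1)(0) = -3 ≤ 0
and d ≥ 0, so (0, 0) + t·d stays feasible for every t ≥ 0. Along this ray z = -2x - 5y changes by -2 per unit t, so z → −∞.

Unbounded — the objective can decrease without bound over the feasible region.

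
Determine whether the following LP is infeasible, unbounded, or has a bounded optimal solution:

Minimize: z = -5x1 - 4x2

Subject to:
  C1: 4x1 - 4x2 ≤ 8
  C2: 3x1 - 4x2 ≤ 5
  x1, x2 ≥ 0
Feasible point: (0, 0) satisfies every constraint, so the LP is feasible.
Direction d = (0, 1): for each constraint row a, a·d ≤ 0 —
  (4)(0) + (-4)(1) = -4 ≤ 0
  (3)(0) + (-4)(1) = -4 ≤ 0
and d ≥ 0, so (0, 0) + t·d stays feasible for every t ≥ 0. Along this ray z = -5x1 - 4x2 changes by -4 per unit t, so z → −∞.

Unbounded: there is a feasible ray along which z → −∞.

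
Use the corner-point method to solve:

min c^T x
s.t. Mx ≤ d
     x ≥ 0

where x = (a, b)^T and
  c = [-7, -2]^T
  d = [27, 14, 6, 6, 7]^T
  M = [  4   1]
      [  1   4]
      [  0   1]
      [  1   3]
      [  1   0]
Each vertex is the intersection of two constraint boundaries that also satisfies all remaining constraints:
  a = 0 and b = 0 → (0, 0)
  a + 3b = 6 and b = 0 → (6, 0)
  a + 3b = 6 and a = 0 → (0, 2)

Evaluating z = -7a - 2b at each vertex:
  (0, 0): z = 0
  (6, 0): z = -42
  (0, 2): z = -4

The minimum is at (6, 0) with z = -42.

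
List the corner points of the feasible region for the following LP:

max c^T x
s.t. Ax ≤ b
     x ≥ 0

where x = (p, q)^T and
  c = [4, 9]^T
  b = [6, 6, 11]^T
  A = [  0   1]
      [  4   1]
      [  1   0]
Each vertex is the intersection of two constraint boundaries that also satisfies all remaining constraints:
  p = 0 and q = 0 → (0, 0)
  4p + q = 6 and q = 0 → (1.5, 0)
  q = 6 and 4p + q = 6 → (0, 6)

Vertices: (0, 0), (1.5, 0), (0, 6)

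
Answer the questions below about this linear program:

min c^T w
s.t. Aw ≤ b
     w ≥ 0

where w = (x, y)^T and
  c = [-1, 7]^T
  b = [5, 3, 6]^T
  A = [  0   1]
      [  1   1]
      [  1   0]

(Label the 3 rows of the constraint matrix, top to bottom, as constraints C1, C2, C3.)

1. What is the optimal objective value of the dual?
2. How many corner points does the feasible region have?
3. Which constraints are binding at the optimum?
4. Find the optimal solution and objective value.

1. -3 (by strong duality, equal to the primal optimum)
2. 3
3. C2, y ≥ 0
4. x = 3, y = 0, z = -3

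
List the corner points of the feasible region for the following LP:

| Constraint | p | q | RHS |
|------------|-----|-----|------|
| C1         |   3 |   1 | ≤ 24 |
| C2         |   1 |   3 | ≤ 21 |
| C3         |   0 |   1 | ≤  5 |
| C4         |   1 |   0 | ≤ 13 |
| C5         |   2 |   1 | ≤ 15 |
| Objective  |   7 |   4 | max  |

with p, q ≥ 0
Each vertex is the intersection of two constraint boundaries that also satisfies all remaining constraints:
  p = 0 and q = 0 → (0, 0)
  2p + q = 15 and q = 0 → (7.5, 0)
  q = 5 and 2p + q = 15 → (5, 5)
  q = 5 and p = 0 → (0, 5)

Vertices: (0, 0), (7.5, 0), (5, 5), (0, 5)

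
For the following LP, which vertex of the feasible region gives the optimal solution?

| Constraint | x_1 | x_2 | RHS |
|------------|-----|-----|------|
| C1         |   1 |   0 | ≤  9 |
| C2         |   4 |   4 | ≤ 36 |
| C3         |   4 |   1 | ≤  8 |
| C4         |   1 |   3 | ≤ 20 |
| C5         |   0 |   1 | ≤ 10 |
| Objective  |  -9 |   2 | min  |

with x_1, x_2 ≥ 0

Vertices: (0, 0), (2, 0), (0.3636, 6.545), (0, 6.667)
(2, 0) with z = -18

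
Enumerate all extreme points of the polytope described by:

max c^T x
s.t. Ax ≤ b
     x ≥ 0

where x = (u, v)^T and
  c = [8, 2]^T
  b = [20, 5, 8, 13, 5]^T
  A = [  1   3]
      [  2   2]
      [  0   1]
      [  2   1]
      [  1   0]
Each vertex is the intersection of two constraint boundaries that also satisfies all remaining constraints:
  u = 0 and v = 0 → (0, 0)
  2u + 2v = 5 and v = 0 → (2.5, 0)
  2u + 2v = 5 and u = 0 → (0, 2.5)

Vertices: (0, 0), (2.5, 0), (0, 2.5)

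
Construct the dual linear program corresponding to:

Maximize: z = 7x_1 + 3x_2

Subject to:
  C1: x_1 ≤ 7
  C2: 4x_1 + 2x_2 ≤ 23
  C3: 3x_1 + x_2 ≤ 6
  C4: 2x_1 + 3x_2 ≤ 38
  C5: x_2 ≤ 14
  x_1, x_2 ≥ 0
Minimize: z = 7y1 + 23y2 + 6y3 + 38y4 + 14y5

Subject to:
  C1: -y1 - 4y2 - 3y3 - 2y4 ≤ -7
  C2: -2y2 - y3 - 3y4 - y5 ≤ -3
  y1, y2, y3, y4, y5 ≥ 0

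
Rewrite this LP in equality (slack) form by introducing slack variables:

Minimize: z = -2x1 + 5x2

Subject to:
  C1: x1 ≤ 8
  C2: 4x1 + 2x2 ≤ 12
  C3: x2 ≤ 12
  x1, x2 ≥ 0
min z = -2x1 + 5x2

s.t.
  x1 + s1 = 8
  4x1 + 2x2 + s2 = 12
  x2 + s3 = 12
  x1, x2, s1, s2, s3 ≥ 0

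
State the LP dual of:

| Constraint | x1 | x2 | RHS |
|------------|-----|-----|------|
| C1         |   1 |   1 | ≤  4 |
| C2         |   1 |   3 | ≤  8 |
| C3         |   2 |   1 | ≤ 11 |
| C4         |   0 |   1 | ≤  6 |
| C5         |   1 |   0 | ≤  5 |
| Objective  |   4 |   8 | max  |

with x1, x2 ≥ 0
Minimize: z = 4y1 + 8y2 + 11y3 + 6y4 + 5y5

Subject to:
  C1: -y1 - y2 - 2y3 - y5 ≤ -4
  C2: -y1 - 3y2 - y3 - y4 ≤ -8
  y1, y2, y3, y4, y5 ≥ 0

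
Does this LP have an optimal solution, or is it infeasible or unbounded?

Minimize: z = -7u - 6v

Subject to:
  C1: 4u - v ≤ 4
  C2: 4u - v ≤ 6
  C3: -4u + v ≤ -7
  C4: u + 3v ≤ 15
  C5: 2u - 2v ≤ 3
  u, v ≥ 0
C1 requires 4u - v ≤ 4, while C3 (-4u + v ≤ -7) is equivalent to 4u - v ≥ 7. Together they would need 7 ≤ 4u - v ≤ 4, which is impossible since 7 > 4. No point satisfies all constraints.

Infeasible: no point satisfies all constraints simultaneously.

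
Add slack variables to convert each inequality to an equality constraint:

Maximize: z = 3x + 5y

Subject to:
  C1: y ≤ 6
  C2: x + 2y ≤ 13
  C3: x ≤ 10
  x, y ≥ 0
max z = 3x + 5y

s.t.
  y + s1 = 6
  x + 2y + s2 = 13
  x + s3 = 10
  x, y, s1, s2, s3 ≥ 0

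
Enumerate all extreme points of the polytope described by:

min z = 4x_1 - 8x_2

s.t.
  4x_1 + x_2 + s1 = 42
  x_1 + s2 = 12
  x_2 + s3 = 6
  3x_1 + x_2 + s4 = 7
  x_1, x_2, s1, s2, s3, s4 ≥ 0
Each vertex is the intersection of two constraint boundaries that also satisfies all remaining constraints:
  x_1 = 0 and x_2 = 0 → (0, 0)
  3x_1 + x_2 = 7 and x_2 = 0 → (2.333, 0)
  x_2 = 6 and 3x_1 + x_2 = 7 → (0.3333, 6)
  x_2 = 6 and x_1 = 0 → (0, 6)

Vertices: (0, 0), (2.333, 0), (0.3333, 6), (0, 6)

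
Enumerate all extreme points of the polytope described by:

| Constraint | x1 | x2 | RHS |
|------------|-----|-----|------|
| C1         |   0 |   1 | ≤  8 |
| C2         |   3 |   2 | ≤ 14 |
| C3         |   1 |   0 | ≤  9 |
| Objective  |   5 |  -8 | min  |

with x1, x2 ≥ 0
Each vertex is the intersection of two constraint boundaries that also satisfies all remaining constraints:
  x1 = 0 and x2 = 0 → (0, 0)
  3x1 + 2x2 = 14 and x2 = 0 → (4.667, 0)
  3x1 + 2x2 = 14 and x1 = 0 → (0, 7)

Vertices: (0, 0), (4.667, 0), (0, 7)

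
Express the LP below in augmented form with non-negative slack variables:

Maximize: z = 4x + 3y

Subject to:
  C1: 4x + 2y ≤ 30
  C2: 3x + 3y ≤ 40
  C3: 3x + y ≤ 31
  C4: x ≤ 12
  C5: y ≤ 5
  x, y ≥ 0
max z = 4x + 3y

s.t.
  4x + 2y + s1 = 30
  3x + 3y + s2 = 40
  3x + y + s3 = 31
  x + s4 = 12
  y + s5 = 5
  x, y, s1, s2, s3, s4, s5 ≥ 0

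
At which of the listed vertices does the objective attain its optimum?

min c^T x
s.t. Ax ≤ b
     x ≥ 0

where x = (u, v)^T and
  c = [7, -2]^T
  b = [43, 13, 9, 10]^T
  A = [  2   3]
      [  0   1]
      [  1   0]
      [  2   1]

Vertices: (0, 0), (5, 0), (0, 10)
Evaluating z = 7u - 2v at each vertex:
  (0, 0): z = 0
  (5, 0): z = 35
  (0, 10): z = -20

The smallest value is z = -20, attained at (0, 10).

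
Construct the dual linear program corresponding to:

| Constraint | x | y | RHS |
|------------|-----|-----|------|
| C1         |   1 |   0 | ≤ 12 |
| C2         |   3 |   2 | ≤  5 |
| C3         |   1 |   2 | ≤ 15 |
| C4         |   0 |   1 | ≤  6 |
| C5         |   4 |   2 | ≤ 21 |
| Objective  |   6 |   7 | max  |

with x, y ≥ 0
Minimize: z = 12y1 + 5y2 + 15y3 + 6y4 + 21y5

Subject to:
  C1: -y1 - 3y2 - y3 - 4y5 ≤ -6
  C2: -2y2 - 2y3 - y4 - 2y5 ≤ -7
  y1, y2, y3, y4, y5 ≥ 0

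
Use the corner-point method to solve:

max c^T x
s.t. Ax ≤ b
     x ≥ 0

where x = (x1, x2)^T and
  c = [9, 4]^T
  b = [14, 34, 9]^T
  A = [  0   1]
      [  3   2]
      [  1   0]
x1 = 9, x2 = 3.5, z = 95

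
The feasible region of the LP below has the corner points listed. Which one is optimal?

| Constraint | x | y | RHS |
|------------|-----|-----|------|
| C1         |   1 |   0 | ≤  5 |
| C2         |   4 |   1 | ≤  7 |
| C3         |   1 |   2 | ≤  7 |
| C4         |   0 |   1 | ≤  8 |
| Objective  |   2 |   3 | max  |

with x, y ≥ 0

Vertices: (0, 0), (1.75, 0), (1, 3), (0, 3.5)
Evaluating z = 2x + 3y at each vertex:
  (0, 0): z = 0
  (1.75, 0): z = 3.5
  (1, 3): z = 11
  (0, 3.5): z = 10.5

The largest value is z = 11, attained at (1, 3).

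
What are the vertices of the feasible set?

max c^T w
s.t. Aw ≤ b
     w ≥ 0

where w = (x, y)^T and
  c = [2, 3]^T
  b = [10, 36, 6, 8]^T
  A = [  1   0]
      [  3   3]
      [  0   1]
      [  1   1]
Each vertex is the intersection of two constraint boundaries that also satisfies all remaining constraints:
  x = 0 and y = 0 → (0, 0)
  x + y = 8 and y = 0 → (8, 0)
  y = 6 and x + y = 8 → (2, 6)
  y = 6 and x = 0 → (0, 6)

Vertices: (0, 0), (8, 0), (2, 6), (0, 6)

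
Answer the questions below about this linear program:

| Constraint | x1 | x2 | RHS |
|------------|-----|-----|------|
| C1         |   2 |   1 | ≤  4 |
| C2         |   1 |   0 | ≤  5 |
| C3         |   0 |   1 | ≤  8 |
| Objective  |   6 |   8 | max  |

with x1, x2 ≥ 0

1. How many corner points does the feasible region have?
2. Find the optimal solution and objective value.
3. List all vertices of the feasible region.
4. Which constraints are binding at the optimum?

1. 3
2. x1 = 0, x2 = 4, z = 32
3. (0, 0), (2, 0), (0, 4)
4. C1, x1 ≥ 0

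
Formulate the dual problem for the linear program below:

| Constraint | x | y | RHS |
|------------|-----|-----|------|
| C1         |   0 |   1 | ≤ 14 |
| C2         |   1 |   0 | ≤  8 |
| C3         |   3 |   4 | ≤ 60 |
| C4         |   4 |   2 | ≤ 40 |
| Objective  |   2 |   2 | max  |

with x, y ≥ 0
Minimize: z = 14y1 + 8y2 + 60y3 + 40y4

Subject to:
  C1: -y2 - 3y3 - 4y4 ≤ -2
  C2: -y1 - 4y3 - 2y4 ≤ -2
  y1, y2, y3, y4 ≥ 0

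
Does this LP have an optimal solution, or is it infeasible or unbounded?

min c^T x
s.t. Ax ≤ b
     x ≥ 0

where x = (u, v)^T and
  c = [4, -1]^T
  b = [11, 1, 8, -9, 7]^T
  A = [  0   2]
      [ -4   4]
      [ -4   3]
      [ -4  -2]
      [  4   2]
One constraint requires 4u + 2v ≤ 7, while the constraint -4u - 2v ≤ -9 is equivalent to 4u + 2v ≥ 9. Together they would need 9 ≤ 4u + 2v ≤ 7, which is impossible since 9 > 7. No point satisfies all constraints.

The feasible region is empty; the LP is infeasible.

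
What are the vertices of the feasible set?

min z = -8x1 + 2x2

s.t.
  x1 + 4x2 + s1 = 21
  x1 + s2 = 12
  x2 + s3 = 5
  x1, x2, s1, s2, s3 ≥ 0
Each vertex is the intersection of two constraint boundaries that also satisfies all remaining constraints:
  x1 = 0 and x2 = 0 → (0, 0)
  x1 = 12 and x2 = 0 → (12, 0)
  x1 + 4x2 = 21 and x1 = 12 → (12, 2.25)
  x1 + 4x2 = 21 and x2 = 5 → (1, 5)
  x2 = 5 and x1 = 0 → (0, 5)

Vertices: (0, 0), (12, 0), (12, 2.25), (1, 5), (0, 5)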